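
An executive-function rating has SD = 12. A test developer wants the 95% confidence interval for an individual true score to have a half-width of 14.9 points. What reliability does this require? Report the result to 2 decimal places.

Required SEM = 14.9 / 1.96 ≈ 7.6020
Required reliability = 1 − (SEM/SD)² = 1 − 0.4013 ≈ 0.5987

0.60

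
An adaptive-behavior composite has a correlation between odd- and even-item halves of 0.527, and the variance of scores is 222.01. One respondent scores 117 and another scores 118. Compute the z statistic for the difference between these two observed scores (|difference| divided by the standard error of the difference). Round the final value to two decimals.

0.09

SD = √222.01 ≈ 14.9000
Spearman-Brown: r = 2(0.527) / (1 + 0.527) = 1.0540 / 1.5270 ≈ 0.6902
SEM = 14.9000 × √(1 − 0.6902) = 14.9000 × √0.3098 ≈ 14.9000 × 0.5566 ≈ 8.2927
SE_diff = √2 × SEM ≈ 11.7277
z = |117 − 118| / 11.7277 = 1 / 11.7277 ≈ 0.0853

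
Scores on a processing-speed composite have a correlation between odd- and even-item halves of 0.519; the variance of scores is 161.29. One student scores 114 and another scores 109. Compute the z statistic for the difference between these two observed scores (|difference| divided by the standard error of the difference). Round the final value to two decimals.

0.49

SD = √161.29 ≈ 12.7000
Full-length reliability (Spearman-Brown) = 2(0.519)/(1+0.519) ≈ 0.6833
SEM = 12.7000*√(1 − 0.6833) ≈ 7.1466
Standard error of the difference = 7.1466·√2 ≈ 10.1068
z = 5 / 10.1068 ≈ 0.4947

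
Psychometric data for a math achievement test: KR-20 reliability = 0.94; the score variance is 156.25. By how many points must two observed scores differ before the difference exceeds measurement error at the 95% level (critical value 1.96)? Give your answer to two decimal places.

σ = 156.25^(1/2) = 12.500
SEM = 12.500·√(1 − 0.940) ≈ 3.062
SE_diff = √2 · SEM ≈ 4.330
Smallest detectable difference = 1.96·4.330 ≈ 8.487

8.49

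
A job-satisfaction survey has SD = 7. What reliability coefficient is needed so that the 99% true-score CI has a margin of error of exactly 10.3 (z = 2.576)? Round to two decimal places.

Required SEM = 10.3 / 2.576 ≃ 3.99845
r = 1 − (3.99845/7)² ≃ 1 − 0.32628 ≃ 0.67372

0.67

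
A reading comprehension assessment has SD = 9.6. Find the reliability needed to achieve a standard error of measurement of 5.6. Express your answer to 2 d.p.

r = 1 − (SEM / SD)² = 1 − (5.60000 / 9.6)² ≈ 1 − 0.34028 ≈ 0.65972

0.66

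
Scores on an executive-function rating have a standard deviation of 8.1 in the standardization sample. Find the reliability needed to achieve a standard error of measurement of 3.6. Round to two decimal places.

0.80

r = 1 − (SEM / SD)² = 1 − (3.60000 / 8.1)² ≈ 1 − 0.19753 ≈ 0.80247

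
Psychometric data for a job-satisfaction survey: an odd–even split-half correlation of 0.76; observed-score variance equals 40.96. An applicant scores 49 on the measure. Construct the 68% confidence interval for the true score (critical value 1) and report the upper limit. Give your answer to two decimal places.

SD = √40.96 ≈ 6.4000
r_full = 2·0.76 / (1 + 0.76) ≈ 0.8636
SEM = 6.4000 × √(1 − 0.8636) = 6.4000 × √0.1364 ≈ 6.4000 × 0.3693 ≈ 2.3634
Half-width = 1×2.3634 ≈ 2.3634
Upper limit = 49 + 2.3634 ≈ 51.3634

51.36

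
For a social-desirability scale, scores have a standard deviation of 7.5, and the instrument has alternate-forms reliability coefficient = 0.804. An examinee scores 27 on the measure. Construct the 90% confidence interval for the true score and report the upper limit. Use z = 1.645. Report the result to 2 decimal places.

32.46

The standard error of measurement is 7.500·√(1 − 0.804) ≈ 7.500·0.443 ≈ 3.320.
Margin = 1.645 · 3.320 ≈ 5.462
Upper bound: 27 + 5.462 = 32.462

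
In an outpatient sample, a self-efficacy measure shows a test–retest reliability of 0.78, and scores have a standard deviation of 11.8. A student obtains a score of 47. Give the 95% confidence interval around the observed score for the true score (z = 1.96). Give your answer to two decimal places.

The standard error of measurement is 11.800×√(1 − 0.780) ≈ 11.800×0.469 ≈ 5.535.
Half-width = 1.96×5.535 ≈ 10.848
Interval: (36.152, 57.848)

[36.15, 57.85]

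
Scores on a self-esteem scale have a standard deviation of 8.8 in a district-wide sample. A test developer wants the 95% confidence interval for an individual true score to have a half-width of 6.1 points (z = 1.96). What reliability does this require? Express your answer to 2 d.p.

0.87

Required SEM = 6.1 / 1.96 ≃ 3.11224
r = 1 − (3.11224/8.8)² ≃ 1 − 0.12508 ≃ 0.87492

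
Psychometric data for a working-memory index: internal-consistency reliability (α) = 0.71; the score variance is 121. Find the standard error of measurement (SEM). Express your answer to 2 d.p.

SD = √121 ≈ 11.000
SEM = 11.000 * √(1 − 0.710) = 11.000 * √0.290 ≈ 11.000 * 0.539 ≈ 5.924

5.92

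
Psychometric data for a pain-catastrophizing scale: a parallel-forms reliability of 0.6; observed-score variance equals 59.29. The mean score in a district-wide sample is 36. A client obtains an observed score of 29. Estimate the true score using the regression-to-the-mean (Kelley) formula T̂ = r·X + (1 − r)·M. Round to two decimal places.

T̂ = 0.60000(29) + 0.40000(36) ≃ 31.80000

31.80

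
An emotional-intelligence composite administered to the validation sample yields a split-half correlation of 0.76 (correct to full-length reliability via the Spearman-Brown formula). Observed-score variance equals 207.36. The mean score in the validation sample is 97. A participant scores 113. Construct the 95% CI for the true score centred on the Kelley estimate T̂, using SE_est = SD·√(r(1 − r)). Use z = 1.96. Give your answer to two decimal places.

σ = 207.36^(1/2) = 14.4000
Full-length reliability (Spearman-Brown) = 2(0.76)/(1+0.76) ≃ 0.8636
T̂ = 0.8636(113) + 0.1364(97) ≃ 110.8182
SE_est = SD × √(r(1 − r)) = 14.4000 × √0.1178 ≃ 14.4000 × 0.3432 ≃ 4.9417
95% CI: 110.8182 ± 9.6858 ≃ (101.1324, 120.5039)

[101.13, 120.50]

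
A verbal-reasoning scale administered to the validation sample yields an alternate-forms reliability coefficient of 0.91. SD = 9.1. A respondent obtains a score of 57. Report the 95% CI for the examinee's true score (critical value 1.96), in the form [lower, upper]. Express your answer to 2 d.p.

[51.65, 62.35]

SEM = 9.1000 × √(1 − 0.9100) = 9.1000 × √0.0900 ≈ 9.1000 × 0.3000 ≈ 2.7300
Margin = 1.96 × 2.7300 ≈ 5.3508
95% CI: 57 ± 5.3508 = [51.6492, 62.3508]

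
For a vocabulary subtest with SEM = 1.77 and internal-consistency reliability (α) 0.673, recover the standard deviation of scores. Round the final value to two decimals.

3.10

σ = SEM·(1 − r)^(−1/2) ≈ 1.77·1.7487 ≈ 3.0953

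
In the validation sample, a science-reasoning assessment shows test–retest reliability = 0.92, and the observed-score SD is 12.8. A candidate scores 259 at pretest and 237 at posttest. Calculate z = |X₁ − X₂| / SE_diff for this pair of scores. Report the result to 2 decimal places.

4.30

SEM = 12.800 · √(1 − 0.920) = 12.800 · √0.080 ≃ 12.800 · 0.283 ≃ 3.620
Standard error of the difference = 3.620·√2 ≃ 5.120
z = 22 / 5.120 ≃ 4.297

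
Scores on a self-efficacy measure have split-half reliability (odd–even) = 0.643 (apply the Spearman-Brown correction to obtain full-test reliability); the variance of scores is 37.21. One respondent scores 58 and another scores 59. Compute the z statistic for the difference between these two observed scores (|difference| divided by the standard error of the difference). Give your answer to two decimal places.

0.25

σ = 37.21^(1/2) = 6.100
r_full = 2·0.643 / (1 + 0.643) ≈ 0.783
SEM = 6.100 × √(1 − 0.783) = 6.100 × √0.217 ≈ 6.100 × 0.466 ≈ 2.843
SE_diff = SEM × √2 ≈ 2.843 × 1.414 ≈ 4.021
z = 1 / 4.021 ≈ 0.249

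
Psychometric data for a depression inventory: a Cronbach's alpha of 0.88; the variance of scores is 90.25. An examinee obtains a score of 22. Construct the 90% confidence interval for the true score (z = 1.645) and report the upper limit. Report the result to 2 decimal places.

SD = √90.25 = 9.50000
SEM = 9.50000 × √(1 − 0.88000) = 9.50000 × √0.12000 ≈ 9.50000 × 0.34641 ≈ 3.29090
1.645 × SEM ≈ 5.41352
Upper bound: 22 + 5.41352 = 27.41352

27.41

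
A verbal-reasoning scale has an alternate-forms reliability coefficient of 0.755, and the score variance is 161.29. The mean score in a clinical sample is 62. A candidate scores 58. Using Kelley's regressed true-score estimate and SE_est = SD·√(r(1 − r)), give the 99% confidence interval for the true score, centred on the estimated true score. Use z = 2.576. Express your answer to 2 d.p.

[44.91, 73.05]

σ = 161.29^(1/2) = 12.700
T̂ = 0.755(58) + 0.245(62) ≈ 58.980
SE_est = 12.700·√[r(1 − r)] ≈ 5.462
99% CI: 58.980 ± 14.070 ≈ (44.910, 73.050)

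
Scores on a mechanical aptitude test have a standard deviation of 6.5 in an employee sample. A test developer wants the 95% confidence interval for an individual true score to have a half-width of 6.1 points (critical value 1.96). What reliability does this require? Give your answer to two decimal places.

Required SEM = 6.1 / 1.96 ≈ 3.1122
Required reliability = 1 − (SEM/SD)² = 1 − 0.2293 ≈ 0.7707

0.77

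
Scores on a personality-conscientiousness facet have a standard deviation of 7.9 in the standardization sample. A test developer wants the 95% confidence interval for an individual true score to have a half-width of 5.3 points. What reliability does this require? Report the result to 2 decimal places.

Required SEM = 5.3 / 1.96 ≈ 2.704
r = 1 − (2.704/7.9)² ≈ 1 − 0.117 ≈ 0.883

0.88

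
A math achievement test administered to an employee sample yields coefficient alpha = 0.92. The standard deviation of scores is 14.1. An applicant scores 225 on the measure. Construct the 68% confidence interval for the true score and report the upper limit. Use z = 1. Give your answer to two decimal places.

228.99

SEM = 14.100 * √(1 − 0.920) = 14.100 * √0.080 ≃ 14.100 * 0.283 ≃ 3.988
Margin = 1 * 3.988 ≃ 3.988
Upper limit = 225 + 3.988 ≃ 228.988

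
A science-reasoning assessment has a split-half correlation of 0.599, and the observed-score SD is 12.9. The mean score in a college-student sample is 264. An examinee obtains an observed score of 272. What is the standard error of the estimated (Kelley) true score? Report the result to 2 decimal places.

5.59

Full-length reliability (Spearman-Brown) = 2(0.599)/(1+0.599) ≃ 0.749
SE_est = 12.900·√[r(1 − r)] ≃ 5.592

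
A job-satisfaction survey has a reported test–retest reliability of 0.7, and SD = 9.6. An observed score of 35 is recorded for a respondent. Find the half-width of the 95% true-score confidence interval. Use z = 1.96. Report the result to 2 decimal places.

10.31

SEM = 9.600×√(1 − 0.700) ≃ 5.258
1.96 × SEM ≃ 10.306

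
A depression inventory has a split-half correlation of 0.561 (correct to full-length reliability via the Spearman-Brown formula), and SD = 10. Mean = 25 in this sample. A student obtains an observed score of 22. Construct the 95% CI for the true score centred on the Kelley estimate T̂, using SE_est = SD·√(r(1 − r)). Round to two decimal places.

[14.03, 31.66]

r_full = 2·0.561 / (1 + 0.561) ≈ 0.7188
T̂ = r·X + (1 − r)·M = 0.7188·22 + 0.2812·25 ≈ 15.8129 + 7.0307 ≈ 22.8437
SE_est = 10.0000·√(0.7188·0.2812) ≈ 4.4960
CI = 22.8437 ± 1.96 · 4.4960 → [14.0315, 31.6558]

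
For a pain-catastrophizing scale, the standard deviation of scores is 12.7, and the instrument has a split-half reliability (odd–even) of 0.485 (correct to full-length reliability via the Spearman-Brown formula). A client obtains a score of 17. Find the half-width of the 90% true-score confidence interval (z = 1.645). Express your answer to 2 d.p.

12.30

r_full = 2·0.485 / (1 + 0.485) ≈ 0.6532
SEM = 12.7000 × √(1 − 0.6532) = 12.7000 × √0.3468 ≈ 12.7000 × 0.5889 ≈ 7.4790
Margin = 1.645 × 7.4790 ≈ 12.3030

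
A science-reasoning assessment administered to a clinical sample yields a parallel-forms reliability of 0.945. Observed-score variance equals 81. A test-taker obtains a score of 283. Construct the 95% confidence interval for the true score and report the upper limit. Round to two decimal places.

287.14

σ = 81^(1/2) = 9.0000
SEM = 9.0000 × √(1 − 0.9450) = 9.0000 × √0.0550 ≈ 9.0000 × 0.2345 ≈ 2.1107
1.96 × SEM ≈ 4.1369
Upper limit = 283 + 4.1369 ≈ 287.1369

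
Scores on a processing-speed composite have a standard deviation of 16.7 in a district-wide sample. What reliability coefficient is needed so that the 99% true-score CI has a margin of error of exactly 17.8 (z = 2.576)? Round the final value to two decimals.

0.83

SEM needed = half-width / z = 17.8/2.576 ≈ 6.910
r = 1 − (SEM / SD)² = 1 − (6.910 / 16.7)² ≈ 1 − 0.171 ≈ 0.829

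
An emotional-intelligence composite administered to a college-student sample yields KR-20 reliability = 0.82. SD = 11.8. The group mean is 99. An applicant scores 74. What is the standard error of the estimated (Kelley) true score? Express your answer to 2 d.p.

SE_est = SD × √(r(1 − r)) = 11.8000 × √0.1476 ≃ 11.8000 × 0.3842 ≃ 4.5334

4.53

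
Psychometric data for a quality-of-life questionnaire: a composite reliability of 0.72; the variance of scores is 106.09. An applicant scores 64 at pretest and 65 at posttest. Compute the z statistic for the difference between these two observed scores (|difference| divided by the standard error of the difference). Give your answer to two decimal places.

0.13

σ = 106.09^(1/2) = 10.3000
SEM = 10.3000 · √(1 − 0.7200) = 10.3000 · √0.2800 ≃ 10.3000 · 0.5292 ≃ 5.4502
SE_diff = √2 · SEM ≃ 7.7078
z = 1 / 7.7078 ≃ 0.1297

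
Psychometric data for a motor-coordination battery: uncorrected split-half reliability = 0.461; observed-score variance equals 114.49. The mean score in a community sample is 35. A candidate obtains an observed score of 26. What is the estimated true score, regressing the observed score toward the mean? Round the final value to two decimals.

Full-length reliability (Spearman-Brown) = 2(0.461)/(1+0.461) ≃ 0.6311
T̂ = 0.6311(26) + 0.3689(35) ≃ 29.3203

29.32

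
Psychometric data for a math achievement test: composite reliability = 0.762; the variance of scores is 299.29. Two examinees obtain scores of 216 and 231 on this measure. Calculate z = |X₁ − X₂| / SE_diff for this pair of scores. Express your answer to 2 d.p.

SD = √299.29 ≃ 17.3000
SEM = 17.3000*√(1 − 0.7620) ≃ 8.4398
SE_diff = √2 * SEM ≃ 11.9357
z = 15 / 11.9357 ≃ 1.2567

1.26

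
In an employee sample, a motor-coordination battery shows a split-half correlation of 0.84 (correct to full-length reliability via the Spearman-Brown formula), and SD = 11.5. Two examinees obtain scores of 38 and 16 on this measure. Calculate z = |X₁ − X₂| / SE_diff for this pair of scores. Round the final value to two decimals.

Spearman-Brown: r = 2(0.84) / (1 + 0.84) = 1.680 / 1.840 ≈ 0.913
The standard error of measurement is 11.500·√(1 − 0.913) ≈ 11.500·0.295 ≈ 3.391.
SE_diff = √2 · SEM ≈ 4.796
z = 22 / 4.796 ≈ 4.587

4.59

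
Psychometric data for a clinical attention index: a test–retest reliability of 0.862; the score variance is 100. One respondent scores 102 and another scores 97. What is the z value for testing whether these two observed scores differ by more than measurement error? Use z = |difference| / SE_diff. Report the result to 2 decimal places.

SD = √100 = 10.000
SEM = 10.000 * √(1 − 0.862) = 10.000 * √0.138 ≃ 10.000 * 0.371 ≃ 3.715
SE_diff = √2 * SEM ≃ 5.254
z = 5 / 5.254 ≃ 0.952

0.95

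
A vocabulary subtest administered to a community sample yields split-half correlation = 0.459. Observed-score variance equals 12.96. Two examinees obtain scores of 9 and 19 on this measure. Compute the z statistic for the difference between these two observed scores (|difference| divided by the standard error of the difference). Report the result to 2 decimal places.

SD = √12.96 = 3.6000
Full-length reliability (Spearman-Brown) = 2(0.459)/(1+0.459) ≈ 0.6292
SEM = 3.6000 · √(1 − 0.6292) = 3.6000 · √0.3708 ≈ 3.6000 · 0.6089 ≈ 2.1922
SE_diff = √2 · SEM ≈ 3.1002
z = |9 − 19| / 3.1002 = 10 / 3.1002 ≈ 3.2256

3.23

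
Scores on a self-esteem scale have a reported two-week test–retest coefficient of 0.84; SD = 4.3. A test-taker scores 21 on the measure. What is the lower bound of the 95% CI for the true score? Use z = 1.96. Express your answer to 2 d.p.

SEM = 4.300*√(1 − 0.840) ≈ 1.720
1.96 * SEM ≈ 3.371
Lower bound: 21 − 3.371 = 17.629

17.63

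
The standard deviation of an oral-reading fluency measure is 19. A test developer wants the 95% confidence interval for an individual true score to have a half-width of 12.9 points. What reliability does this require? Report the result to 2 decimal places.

0.88

SEM needed = half-width / z = 12.9/1.96 ≈ 6.582
r = 1 − (6.582/19)² ≈ 1 − 0.120 ≈ 0.880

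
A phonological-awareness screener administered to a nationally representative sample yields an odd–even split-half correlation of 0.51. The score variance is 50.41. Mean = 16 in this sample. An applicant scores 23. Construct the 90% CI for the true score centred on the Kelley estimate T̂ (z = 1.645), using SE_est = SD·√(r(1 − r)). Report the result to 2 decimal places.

SD = √50.41 = 7.1000
r_full = 2·0.51 / (1 + 0.51) ≈ 0.6755
T̂ = r·X + (1 − r)·M = 0.6755*23 + 0.3245*16 ≈ 15.5364 + 5.1921 ≈ 20.7285
SE_est = SD * √(r(1 − r)) = 7.1000 * √0.2192 ≈ 7.1000 * 0.4682 ≈ 3.3241
90% CI: 20.7285 ± 5.4682 ≈ (15.2603, 26.1967)

[15.26, 26.20]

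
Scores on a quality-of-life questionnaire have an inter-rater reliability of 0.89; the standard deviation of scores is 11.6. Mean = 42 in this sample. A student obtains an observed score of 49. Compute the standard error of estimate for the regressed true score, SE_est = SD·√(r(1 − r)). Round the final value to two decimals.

3.63

SE_est = SD * √(r(1 − r)) = 11.6000 * √0.0979 ≈ 11.6000 * 0.3129 ≈ 3.6295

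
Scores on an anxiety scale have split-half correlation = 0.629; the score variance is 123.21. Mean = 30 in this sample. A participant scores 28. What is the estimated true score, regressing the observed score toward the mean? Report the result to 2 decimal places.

28.46

Spearman-Brown: r = 2(0.629) / (1 + 0.629) = 1.25800 / 1.62900 ≈ 0.77225
T̂ = 0.77225(28) + 0.22775(30) ≈ 28.45549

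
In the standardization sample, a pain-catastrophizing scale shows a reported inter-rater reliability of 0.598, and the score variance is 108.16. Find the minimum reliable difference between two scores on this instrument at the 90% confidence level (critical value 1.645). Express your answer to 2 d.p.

15.34

σ = 108.16^(1/2) = 10.4000
SEM = 10.4000 * √(1 − 0.5980) = 10.4000 * √0.4020 ≈ 10.4000 * 0.6340 ≈ 6.5940
SE_diff = √2 * SEM ≈ 9.3253
Smallest detectable difference = 1.645*9.3253 ≈ 15.3401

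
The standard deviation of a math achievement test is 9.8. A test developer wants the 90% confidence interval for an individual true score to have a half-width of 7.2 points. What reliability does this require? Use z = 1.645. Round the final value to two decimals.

SEM needed = half-width / z = 7.2/1.645 ≈ 4.377
r = 1 − (4.377/9.8)² ≈ 1 − 0.199 ≈ 0.801

0.80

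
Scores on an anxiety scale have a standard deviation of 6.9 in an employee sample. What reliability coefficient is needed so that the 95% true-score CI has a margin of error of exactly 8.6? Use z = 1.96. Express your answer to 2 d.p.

SEM needed = half-width / z = 8.6/1.96 ≈ 4.3878
Required reliability = 1 − (SEM/SD)² = 1 − 0.4044 ≈ 0.5956

0.60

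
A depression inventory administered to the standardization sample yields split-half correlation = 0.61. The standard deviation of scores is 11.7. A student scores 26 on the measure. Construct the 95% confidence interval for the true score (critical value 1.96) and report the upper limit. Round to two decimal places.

Full-length reliability (Spearman-Brown) = 2(0.61)/(1+0.61) ≈ 0.7578
The standard error of measurement is 11.7000×√(1 − 0.7578) ≈ 11.7000×0.4922 ≈ 5.7584.
1.96 × SEM ≈ 11.2866
Upper limit = 26 + 11.2866 ≈ 37.2866

37.29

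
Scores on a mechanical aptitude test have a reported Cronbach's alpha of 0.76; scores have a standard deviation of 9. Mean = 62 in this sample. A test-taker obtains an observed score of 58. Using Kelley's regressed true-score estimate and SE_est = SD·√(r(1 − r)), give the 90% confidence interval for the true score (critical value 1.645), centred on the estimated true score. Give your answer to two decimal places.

T̂ = 0.7600(58) + 0.2400(62) ≈ 58.9600
SE_est = 9.0000·√[r(1 − r)] ≈ 3.8437
90% CI: 58.9600 ± 6.3230 ≈ (52.6370, 65.2830)

[52.64, 65.28]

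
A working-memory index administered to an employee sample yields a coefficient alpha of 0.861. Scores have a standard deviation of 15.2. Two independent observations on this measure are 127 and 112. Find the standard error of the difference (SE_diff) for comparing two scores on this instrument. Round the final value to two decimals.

8.01

The standard error of measurement is 15.20000·√(1 − 0.86100) ≃ 15.20000·0.37283 ≃ 5.66697.
Standard error of the difference = 5.66697·√2 ≃ 8.01431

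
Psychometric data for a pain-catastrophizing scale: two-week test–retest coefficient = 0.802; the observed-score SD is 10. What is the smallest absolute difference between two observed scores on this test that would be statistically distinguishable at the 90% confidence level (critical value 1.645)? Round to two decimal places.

10.35

SEM = 10.000·√(1 − 0.802) ≃ 4.450
SE_diff = √2 · SEM ≃ 6.293
Smallest detectable difference = 1.645·6.293 ≃ 10.352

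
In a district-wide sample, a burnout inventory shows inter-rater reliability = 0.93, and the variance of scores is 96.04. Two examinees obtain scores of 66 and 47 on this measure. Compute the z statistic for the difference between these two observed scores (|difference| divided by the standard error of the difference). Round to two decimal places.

SD = √96.04 = 9.8000
SEM = 9.8000*√(1 − 0.9300) ≈ 2.5928
Standard error of the difference = 2.5928·√2 ≈ 3.6668
z = 19 / 3.6668 ≈ 5.1816

5.18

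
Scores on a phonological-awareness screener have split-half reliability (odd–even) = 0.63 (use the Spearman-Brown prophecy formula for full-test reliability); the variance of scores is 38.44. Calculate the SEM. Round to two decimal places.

σ = 38.44^(1/2) = 6.200
Spearman-Brown: r = 2(0.63) / (1 + 0.63) = 1.260 / 1.630 ≈ 0.773
SEM = 6.200 · √(1 − 0.773) = 6.200 · √0.227 ≈ 6.200 · 0.476 ≈ 2.954

2.95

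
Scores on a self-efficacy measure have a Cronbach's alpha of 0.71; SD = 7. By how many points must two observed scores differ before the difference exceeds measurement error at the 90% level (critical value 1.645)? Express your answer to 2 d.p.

SEM = 7.0000 · √(1 − 0.7100) = 7.0000 · √0.2900 ≈ 7.0000 · 0.5385 ≈ 3.7696
SE_diff = √2 · SEM ≈ 5.3310
Minimum reliable difference = 1.645 · SE_diff ≈ 1.645 · 5.3310 ≈ 8.7696

8.77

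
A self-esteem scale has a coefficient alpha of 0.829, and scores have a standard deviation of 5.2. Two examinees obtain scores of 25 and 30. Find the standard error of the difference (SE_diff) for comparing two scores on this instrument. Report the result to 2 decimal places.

3.04

SEM = 5.2000 * √(1 − 0.8290) = 5.2000 * √0.1710 ≈ 5.2000 * 0.4135 ≈ 2.1503
SE_diff = SEM * √2 ≈ 2.1503 * 1.4142 ≈ 3.0410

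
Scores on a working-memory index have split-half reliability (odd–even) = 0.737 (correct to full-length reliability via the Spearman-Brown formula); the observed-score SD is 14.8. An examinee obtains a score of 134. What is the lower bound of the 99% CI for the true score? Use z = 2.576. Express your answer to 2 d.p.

r_full = 2·0.737 / (1 + 0.737) ≃ 0.84859
SEM = 14.80000 * √(1 − 0.84859) = 14.80000 * √0.15141 ≃ 14.80000 * 0.38911 ≃ 5.75890
2.576 * SEM ≃ 14.83493
Lower bound: 134 − 14.83493 = 119.16507

119.17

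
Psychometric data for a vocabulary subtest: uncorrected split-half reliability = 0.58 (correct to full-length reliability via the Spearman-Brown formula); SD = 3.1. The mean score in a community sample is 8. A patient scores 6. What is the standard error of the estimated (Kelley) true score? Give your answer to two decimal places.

1.37

r_full = 2·0.58 / (1 + 0.58) ≈ 0.7342
SE_est = SD · √(r(1 − r)) = 3.1000 · √0.1952 ≈ 3.1000 · 0.4418 ≈ 1.3695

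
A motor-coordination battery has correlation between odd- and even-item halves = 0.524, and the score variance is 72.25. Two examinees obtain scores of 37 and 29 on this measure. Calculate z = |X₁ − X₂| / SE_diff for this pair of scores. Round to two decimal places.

SD = √72.25 ≃ 8.5000
Full-length reliability (Spearman-Brown) = 2(0.524)/(1+0.524) ≃ 0.6877
SEM = 8.5000 × √(1 − 0.6877) = 8.5000 × √0.3123 ≃ 8.5000 × 0.5589 ≃ 4.7504
Standard error of the difference = 4.7504·√2 ≃ 6.7181
z = |37 − 29| / 6.7181 = 8 / 6.7181 ≃ 1.1908

1.19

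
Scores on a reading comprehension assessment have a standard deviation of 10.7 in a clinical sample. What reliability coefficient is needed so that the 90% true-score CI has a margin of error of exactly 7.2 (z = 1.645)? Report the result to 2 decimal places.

SEM needed = half-width / z = 7.2/1.645 ≃ 4.377
Required reliability = 1 − (SEM/SD)² = 1 − 0.167 ≃ 0.833

0.83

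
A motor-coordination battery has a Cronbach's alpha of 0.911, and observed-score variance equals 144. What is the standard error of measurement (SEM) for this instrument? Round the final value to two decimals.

3.58

σ = 144^(1/2) = 12.000
SEM = 12.000 * √(1 − 0.911) = 12.000 * √0.089 ≃ 12.000 * 0.298 ≃ 3.580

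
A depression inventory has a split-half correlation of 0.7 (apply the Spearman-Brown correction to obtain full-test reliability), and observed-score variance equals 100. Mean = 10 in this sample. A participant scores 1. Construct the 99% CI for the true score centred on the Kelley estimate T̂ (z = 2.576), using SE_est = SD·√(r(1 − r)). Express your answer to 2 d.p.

SD = √100 = 10.000
Full-length reliability (Spearman-Brown) = 2(0.7)/(1+0.7) ≃ 0.824
T̂ = r·X + (1 − r)·M = 0.824*1 + 0.176*10 ≃ 0.824 + 1.765 ≃ 2.588
SE_est = 10.000·√[r(1 − r)] ≃ 3.812
99% CI: 2.588 ± 9.820 ≃ (-7.232, 12.408)

[-7.23, 12.41]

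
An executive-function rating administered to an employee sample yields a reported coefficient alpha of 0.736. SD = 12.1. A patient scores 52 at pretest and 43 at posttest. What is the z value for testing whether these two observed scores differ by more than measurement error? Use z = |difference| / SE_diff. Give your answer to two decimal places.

1.02

The standard error of measurement is 12.10000*√(1 − 0.73600) ≃ 12.10000*0.51381 ≃ 6.21709.
SE_diff = SEM * √2 ≃ 6.21709 * 1.41421 ≃ 8.79230
z = |52 − 43| / 8.79230 = 9 / 8.79230 ≃ 1.02362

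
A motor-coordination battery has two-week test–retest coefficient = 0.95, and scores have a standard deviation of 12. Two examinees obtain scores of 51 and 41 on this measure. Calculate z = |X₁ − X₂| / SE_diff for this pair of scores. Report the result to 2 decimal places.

2.64

The standard error of measurement is 12.0000×√(1 − 0.9500) ≈ 12.0000×0.2236 ≈ 2.6833.
Standard error of the difference = 2.6833·√2 ≈ 3.7947
z = |51 − 41| / 3.7947 = 10 / 3.7947 ≈ 2.6352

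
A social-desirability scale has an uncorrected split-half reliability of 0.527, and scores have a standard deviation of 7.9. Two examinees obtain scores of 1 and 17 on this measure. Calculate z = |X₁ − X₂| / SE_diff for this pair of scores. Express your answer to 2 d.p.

2.57

r_full = 2·0.527 / (1 + 0.527) ≈ 0.69024
The standard error of measurement is 7.90000*√(1 − 0.69024) ≈ 7.90000*0.55656 ≈ 4.39681.
SE_diff = √2 * SEM ≈ 6.21803
z = |1 − 17| / 6.21803 = 16 / 6.21803 ≈ 2.57316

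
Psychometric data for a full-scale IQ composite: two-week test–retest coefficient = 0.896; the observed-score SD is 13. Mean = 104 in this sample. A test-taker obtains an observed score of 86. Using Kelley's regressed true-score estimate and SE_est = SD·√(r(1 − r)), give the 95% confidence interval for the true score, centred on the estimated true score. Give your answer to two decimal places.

T̂ = r·X + (1 − r)·M = 0.896×86 + 0.104×104 = 77.056 + 10.816 ≈ 87.872
SE_est = SD × √(r(1 − r)) = 13.000 × √0.093 ≈ 13.000 × 0.305 ≈ 3.968
95% CI: 87.872 ± 7.778 ≈ (80.094, 95.650)

[80.09, 95.65]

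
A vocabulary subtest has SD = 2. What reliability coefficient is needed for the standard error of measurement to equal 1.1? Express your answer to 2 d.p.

0.70

r = 1 − (1.100/2)² ≈ 1 − 0.303 ≈ 0.698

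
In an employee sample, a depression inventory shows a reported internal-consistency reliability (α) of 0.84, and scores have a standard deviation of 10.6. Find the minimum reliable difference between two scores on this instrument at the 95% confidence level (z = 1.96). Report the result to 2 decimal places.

The standard error of measurement is 10.600*√(1 − 0.840) ≈ 10.600*0.400 ≈ 4.240.
Standard error of the difference = 4.240·√2 ≈ 5.996
Smallest detectable difference = 1.96*5.996 ≈ 11.753

11.75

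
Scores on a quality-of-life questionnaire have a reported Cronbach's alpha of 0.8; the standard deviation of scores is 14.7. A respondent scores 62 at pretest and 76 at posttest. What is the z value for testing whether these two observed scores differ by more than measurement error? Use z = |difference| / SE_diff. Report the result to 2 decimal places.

1.51

The standard error of measurement is 14.7000*√(1 − 0.8000) ≈ 14.7000*0.4472 ≈ 6.5740.
Standard error of the difference = 6.5740·√2 ≈ 9.2971
z = |62 − 76| / 9.2971 = 14 / 9.2971 ≈ 1.5058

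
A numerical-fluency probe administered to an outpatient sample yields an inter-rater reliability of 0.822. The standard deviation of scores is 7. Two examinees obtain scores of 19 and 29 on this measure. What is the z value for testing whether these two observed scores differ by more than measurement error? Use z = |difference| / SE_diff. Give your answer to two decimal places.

2.39

The standard error of measurement is 7.00000*√(1 − 0.82200) ≈ 7.00000*0.42190 ≈ 2.95330.
SE_diff = √2 * SEM ≈ 4.17660
z = |19 − 29| / 4.17660 = 10 / 4.17660 ≈ 2.39429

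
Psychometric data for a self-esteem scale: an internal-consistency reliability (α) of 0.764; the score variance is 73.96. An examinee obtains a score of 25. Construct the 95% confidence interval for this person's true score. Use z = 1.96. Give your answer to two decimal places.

[16.81, 33.19]

SD = √73.96 = 8.600
The standard error of measurement is 8.600*√(1 − 0.764) ≈ 8.600*0.486 ≈ 4.178.
Margin = 1.96 * 4.178 ≈ 8.189
Interval: (16.811, 33.189)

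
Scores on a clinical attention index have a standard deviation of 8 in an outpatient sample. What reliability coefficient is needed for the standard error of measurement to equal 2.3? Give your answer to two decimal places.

r = 1 − (SEM / SD)² = 1 − (2.300 / 8)² ≃ 1 − 0.083 ≃ 0.917

0.92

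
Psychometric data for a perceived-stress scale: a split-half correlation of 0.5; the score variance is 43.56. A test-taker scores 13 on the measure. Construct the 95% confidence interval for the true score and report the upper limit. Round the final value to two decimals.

SD = √43.56 = 6.60000
r_full = 2·0.5 / (1 + 0.5) ≈ 0.66667
SEM = 6.60000 * √(1 − 0.66667) = 6.60000 * √0.33333 ≈ 6.60000 * 0.57735 ≈ 3.81051
Margin = 1.96 * 3.81051 ≈ 7.46860
Upper bound: 13 + 7.46860 = 20.46860

20.47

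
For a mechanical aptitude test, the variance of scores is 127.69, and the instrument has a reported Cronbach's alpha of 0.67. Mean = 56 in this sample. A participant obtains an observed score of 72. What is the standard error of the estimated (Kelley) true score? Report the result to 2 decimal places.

σ = 127.69^(1/2) = 11.300
SE_est = 11.300×√(0.670×0.330) ≈ 5.313

5.31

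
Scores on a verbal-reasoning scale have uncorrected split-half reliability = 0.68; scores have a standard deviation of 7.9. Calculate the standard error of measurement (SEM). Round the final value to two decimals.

Full-length reliability (Spearman-Brown) = 2(0.68)/(1+0.68) ≈ 0.80952
SEM = 7.90000 * √(1 − 0.80952) = 7.90000 * √0.19048 ≈ 7.90000 * 0.43644 ≈ 3.44784

3.45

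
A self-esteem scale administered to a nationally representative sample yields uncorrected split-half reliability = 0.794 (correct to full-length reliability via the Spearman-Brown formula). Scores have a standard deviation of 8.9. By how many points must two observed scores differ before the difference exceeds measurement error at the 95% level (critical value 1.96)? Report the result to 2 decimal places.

r_full = 2·0.794 / (1 + 0.794) ≈ 0.8852
SEM = 8.9000 · √(1 − 0.8852) = 8.9000 · √0.1148 ≈ 8.9000 · 0.3389 ≈ 3.0159
SE_diff = SEM · √2 ≈ 3.0159 · 1.4142 ≈ 4.2651
Minimum reliable difference = 1.96 · SE_diff ≈ 1.96 · 4.2651 ≈ 8.3596

8.36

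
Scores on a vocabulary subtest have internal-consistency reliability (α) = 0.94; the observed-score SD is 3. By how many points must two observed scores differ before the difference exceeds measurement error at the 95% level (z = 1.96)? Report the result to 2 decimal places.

2.04

SEM = 3.000 · √(1 − 0.940) = 3.000 · √0.060 ≈ 3.000 · 0.245 ≈ 0.735
SE_diff = √2 · SEM ≈ 1.039
Minimum reliable difference = 1.96 · SE_diff ≈ 1.96 · 1.039 ≈ 2.037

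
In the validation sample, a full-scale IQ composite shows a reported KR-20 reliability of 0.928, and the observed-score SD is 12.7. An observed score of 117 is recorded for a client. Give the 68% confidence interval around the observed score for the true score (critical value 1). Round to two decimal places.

[113.59, 120.41]

SEM = 12.7000*√(1 − 0.9280) ≈ 3.4078
Margin = 1 * 3.4078 ≈ 3.4078
68% CI: 117 ± 3.4078 = [113.5922, 120.4078]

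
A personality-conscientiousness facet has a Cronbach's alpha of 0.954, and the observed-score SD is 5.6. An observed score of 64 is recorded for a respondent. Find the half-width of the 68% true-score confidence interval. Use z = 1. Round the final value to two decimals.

SEM = 5.600*√(1 − 0.954) ≈ 1.201
Margin = 1 * 1.201 ≈ 1.201

1.20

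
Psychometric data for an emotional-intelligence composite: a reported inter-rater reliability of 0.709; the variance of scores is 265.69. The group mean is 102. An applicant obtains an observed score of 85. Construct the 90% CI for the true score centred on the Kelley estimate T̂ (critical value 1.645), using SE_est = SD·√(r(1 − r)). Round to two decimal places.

SD = √265.69 ≈ 16.300
T̂ = r·X + (1 − r)·M = 0.709×85 + 0.291×102 = 60.265 + 29.682 ≈ 89.947
SE_est = SD × √(r(1 − r)) = 16.300 × √0.206 ≈ 16.300 × 0.454 ≈ 7.404
CI = 89.947 ± 1.645 × 7.404 → [77.768, 102.126]

[77.77, 102.13]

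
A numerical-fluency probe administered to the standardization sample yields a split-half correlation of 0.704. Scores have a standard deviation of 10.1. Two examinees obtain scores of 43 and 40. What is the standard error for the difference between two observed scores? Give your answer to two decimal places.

Spearman-Brown: r = 2(0.704) / (1 + 0.704) = 1.4080 / 1.7040 ≈ 0.8263
SEM = 10.1000*√(1 − 0.8263) ≈ 4.2095
Standard error of the difference = 4.2095·√2 ≈ 5.9532

5.95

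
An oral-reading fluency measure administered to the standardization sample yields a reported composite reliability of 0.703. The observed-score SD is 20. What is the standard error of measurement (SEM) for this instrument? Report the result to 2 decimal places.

10.90

The standard error of measurement is 20.0000*√(1 − 0.7030) ≈ 20.0000*0.5450 ≈ 10.8995.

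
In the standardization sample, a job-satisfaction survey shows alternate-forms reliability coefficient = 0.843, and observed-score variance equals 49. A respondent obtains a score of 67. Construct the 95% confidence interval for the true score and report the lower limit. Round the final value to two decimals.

61.56

SD = √49 ≃ 7.0000
SEM = 7.0000 · √(1 − 0.8430) = 7.0000 · √0.1570 ≃ 7.0000 · 0.3962 ≃ 2.7736
Half-width = 1.96·2.7736 ≃ 5.4363
Lower limit = 67 − 5.4363 ≃ 61.5637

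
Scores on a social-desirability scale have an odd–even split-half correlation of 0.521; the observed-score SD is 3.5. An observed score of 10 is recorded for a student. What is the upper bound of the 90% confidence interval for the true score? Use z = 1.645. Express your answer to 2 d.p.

13.23

r_full = 2·0.521 / (1 + 0.521) ≃ 0.6851
SEM = 3.5000 × √(1 − 0.6851) = 3.5000 × √0.3149 ≃ 3.5000 × 0.5612 ≃ 1.9641
1.645 × SEM ≃ 3.2310
Upper bound: 10 + 3.2310 = 13.2310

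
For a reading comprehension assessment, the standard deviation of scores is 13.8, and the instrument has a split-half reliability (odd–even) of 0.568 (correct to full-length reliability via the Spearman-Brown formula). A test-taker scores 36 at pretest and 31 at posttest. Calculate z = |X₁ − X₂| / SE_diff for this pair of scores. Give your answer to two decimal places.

0.49

r_full = 2·0.568 / (1 + 0.568) ≈ 0.72449
The standard error of measurement is 13.80000·√(1 − 0.72449) ≈ 13.80000·0.52489 ≈ 7.24349.
Standard error of the difference = 7.24349·√2 ≈ 10.24384
z = |36 − 31| / 10.24384 = 5 / 10.24384 ≈ 0.48810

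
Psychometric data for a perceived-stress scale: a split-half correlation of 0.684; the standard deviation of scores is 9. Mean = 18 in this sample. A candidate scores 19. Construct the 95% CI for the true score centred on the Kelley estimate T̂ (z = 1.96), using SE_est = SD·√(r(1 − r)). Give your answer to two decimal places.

Full-length reliability (Spearman-Brown) = 2(0.684)/(1+0.684) ≈ 0.8124
T̂ = 0.8124(19) + 0.1876(18) ≈ 18.8124
SE_est = SD × √(r(1 − r)) = 9.0000 × √0.1524 ≈ 9.0000 × 0.3904 ≈ 3.5139
95% CI: 18.8124 ± 6.8872 ≈ (11.9251, 25.6996)

[11.93, 25.70]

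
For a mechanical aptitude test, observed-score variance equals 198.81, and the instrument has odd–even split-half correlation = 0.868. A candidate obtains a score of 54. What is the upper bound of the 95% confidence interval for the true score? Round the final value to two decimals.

σ = 198.81^(1/2) = 14.10000
Full-length reliability (Spearman-Brown) = 2(0.868)/(1+0.868) ≈ 0.92934
The standard error of measurement is 14.10000*√(1 − 0.92934) ≈ 14.10000*0.26583 ≈ 3.74816.
Margin = 1.96 * 3.74816 ≈ 7.34639
Upper bound: 54 + 7.34639 = 61.34639

61.35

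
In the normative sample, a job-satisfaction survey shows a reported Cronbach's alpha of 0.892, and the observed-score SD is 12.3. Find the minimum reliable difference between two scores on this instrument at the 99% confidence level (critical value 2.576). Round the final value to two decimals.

14.73

SEM = 12.30000 × √(1 − 0.89200) = 12.30000 × √0.10800 ≃ 12.30000 × 0.32863 ≃ 4.04219
SE_diff = √2 × SEM ≃ 5.71652
Minimum reliable difference = 2.576 × SE_diff ≃ 2.576 × 5.71652 ≃ 14.72576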